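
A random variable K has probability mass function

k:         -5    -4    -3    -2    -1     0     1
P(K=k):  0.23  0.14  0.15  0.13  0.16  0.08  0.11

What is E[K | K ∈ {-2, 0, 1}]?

-0.46875

P(K ∈ {-2, 0, 1}) = 0.13 + 0.08 + 0.11 = 0.32.
E[K | K ∈ {-2, 0, 1}] = [(-2)·0.13 + 0·0.08 + 1·0.11] / 0.32
 = -0.15 / 0.32
 = -15/32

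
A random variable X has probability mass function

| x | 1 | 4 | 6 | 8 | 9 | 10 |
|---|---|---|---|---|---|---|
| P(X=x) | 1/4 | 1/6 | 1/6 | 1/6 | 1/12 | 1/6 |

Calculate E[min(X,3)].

2.5

E[min(X,3)] = Σ min(x,3)·P(X=x)
 = 1·1/4 + 3·1/6 + 3·1/6 + 3·1/6 + 3·1/12 + 3·1/6
 = 1/4 + 1/2 + 1/2 + 1/2 + 1/4 + 1/2
 = 5/2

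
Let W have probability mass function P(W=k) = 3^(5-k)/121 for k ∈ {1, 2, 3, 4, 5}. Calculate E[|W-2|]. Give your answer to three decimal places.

E[|W-2|] = Σ |w-2|·P(W=w)
 = 1·81/121 + 0·27/121 + 1·9/121 + 2·3/121 + 3·1/121
 = 81/121 + 0 + 9/121 + 6/121 + 3/121
 = 9/11

0.818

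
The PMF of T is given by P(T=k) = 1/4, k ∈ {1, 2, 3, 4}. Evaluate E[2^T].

E[2^T] = Σ 2^t·P(T=t)
 = 2·1/4 + 4·1/4 + 8·1/4 + 16·1/4
 = 1/2 + 1 + 2 + 4
 = 15/2

7.5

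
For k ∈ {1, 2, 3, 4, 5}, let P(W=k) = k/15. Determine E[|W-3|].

E[|W-3|] = Σ |w-3|·P(W=w)
 = 2·1/15 + 1·2/15 + 0·1/5 + 1·4/15 + 2·1/3
 = 2/15 + 2/15 + 0 + 4/15 + 2/3
 = 6/5

1.2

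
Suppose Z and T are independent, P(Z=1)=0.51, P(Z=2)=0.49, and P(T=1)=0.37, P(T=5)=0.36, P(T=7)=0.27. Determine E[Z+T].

5.55

E[Z+T] = Σ_z Σ_t (z+t) · P(Z=z)P(T=t)
 = 2·0.1887 + 6·0.1836 + 8·0.1377 + 3·0.1813 + 7·0.1764 + 9·0.1323
 = 0.3774 + 1.1016 + 1.1016 + 0.5439 + 1.2348 + 1.1907
 = 5.55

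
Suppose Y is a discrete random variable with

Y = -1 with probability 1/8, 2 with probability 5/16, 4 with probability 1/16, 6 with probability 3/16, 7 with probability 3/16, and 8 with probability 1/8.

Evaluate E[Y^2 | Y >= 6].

P(Y >= 6) = 3/16 + 3/16 + 1/8 = 1/2.
E[Y^2 | Y >= 6] = [36·3/16 + 49·3/16 + 64·1/8] / (1/2)
 = 383/16 / (1/2)
 = 383/8

47.875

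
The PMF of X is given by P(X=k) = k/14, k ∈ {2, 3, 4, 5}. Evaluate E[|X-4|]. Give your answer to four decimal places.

0.8571

E[|X-4|] = Σ |x-4|·P(X=x)
 = 2·1/7 + 1·3/14 + 0·2/7 + 1·5/14
 = 2/7 + 3/14 + 0 + 5/14
 = 6/7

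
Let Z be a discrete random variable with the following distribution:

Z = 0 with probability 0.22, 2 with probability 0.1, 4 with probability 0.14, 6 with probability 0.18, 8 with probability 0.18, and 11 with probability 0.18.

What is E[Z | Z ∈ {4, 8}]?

P(Z ∈ {4, 8}) = 0.14 + 0.18 = 0.32.
E[Z | Z ∈ {4, 8}] = [4·0.14 + 8·0.18] / 0.32
 = 2 / 0.32
 = 25/4

6.25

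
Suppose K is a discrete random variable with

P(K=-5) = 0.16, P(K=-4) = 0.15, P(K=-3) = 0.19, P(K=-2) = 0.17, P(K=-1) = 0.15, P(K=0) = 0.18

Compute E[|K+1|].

E[|K+1|] = Σ |k+1|·P(K=k)
 = 4·0.16 + 3·0.15 + 2·0.19 + 1·0.17 + 0·0.15 + 1·0.18
 = 0.64 + 0.45 + 0.38 + 0.17 + 0 + 0.18
 = 1.82

1.82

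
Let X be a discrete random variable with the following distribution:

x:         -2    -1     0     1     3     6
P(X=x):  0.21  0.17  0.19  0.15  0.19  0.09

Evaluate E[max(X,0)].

1.26

E[max(X,0)] = Σ max(x,0)·P(X=x)
 = 0·0.21 + 0·0.17 + 0·0.19 + 1·0.15 + 3·0.19 + 6·0.09
 = 0 + 0 + 0 + 0.15 + 0.57 + 0.54
 = 1.26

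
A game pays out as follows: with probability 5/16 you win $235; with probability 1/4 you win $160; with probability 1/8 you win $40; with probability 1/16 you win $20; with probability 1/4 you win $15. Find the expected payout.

E[payout] = 235·5/16 + 160·1/4 + 40·1/8 + 20·1/16 + 15·1/4
 = 1175/16 + 40 + 5 + 5/4 + 15/4
 = 1975/16

123.4375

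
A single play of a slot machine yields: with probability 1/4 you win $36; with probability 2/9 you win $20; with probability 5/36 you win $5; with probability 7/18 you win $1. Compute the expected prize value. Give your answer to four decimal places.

E[payout] = 36·1/4 + 20·2/9 + 5·5/36 + 1·7/18
 = 9 + 40/9 + 25/36 + 7/18
 = 523/36

14.5278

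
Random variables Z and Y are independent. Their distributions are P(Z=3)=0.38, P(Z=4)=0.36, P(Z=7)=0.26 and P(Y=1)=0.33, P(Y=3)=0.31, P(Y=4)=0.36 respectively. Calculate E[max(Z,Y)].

E[max(Z,Y)] = Σ_z Σ_y max(z,y) · P(Z=z)P(Y=y)
 = 3·0.1254 + 3·0.1178 + 4·0.1368 + 4·0.1188 + 4·0.1116 + 4·0.1296 + 7·0.0858 + 7·0.0806 + 7·0.0936
 = 0.3762 + 0.3534 + 0.5472 + 0.4752 + 0.4464 + 0.5184 + 0.6006 + 0.5642 + 0.6552
 = 4.5368

4.5368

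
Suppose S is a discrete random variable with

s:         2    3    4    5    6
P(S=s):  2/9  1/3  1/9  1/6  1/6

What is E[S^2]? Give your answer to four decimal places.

15.8333

E[S^2] = Σ s^2·P(S=s)
 = 4·2/9 + 9·1/3 + 16·1/9 + 25·1/6 + 36·1/6
 = 8/9 + 3 + 16/9 + 25/6 + 6
 = 95/6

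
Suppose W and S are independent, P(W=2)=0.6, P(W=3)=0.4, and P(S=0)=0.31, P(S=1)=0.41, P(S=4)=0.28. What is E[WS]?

E[WS] = Σ_w Σ_s ws · P(W=w)P(S=s)
 = 0·0.186 + 2·0.246 + 8·0.168 + 0·0.124 + 3·0.164 + 12·0.112
 = 0 + 0.492 + 1.344 + 0 + 0.492 + 1.344
 = 3.672

3.672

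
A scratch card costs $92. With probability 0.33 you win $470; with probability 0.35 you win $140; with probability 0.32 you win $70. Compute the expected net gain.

E[payout] = 470·0.33 + 140·0.35 + 70·0.32
 = 155.1 + 49 + 22.4
 = 226.5
Net = 226.5 - 92 = 134.5

134.5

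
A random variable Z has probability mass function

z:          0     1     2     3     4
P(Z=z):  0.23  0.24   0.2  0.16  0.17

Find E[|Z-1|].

E[|Z-1|] = Σ |z-1|·P(Z=z)
 = 1·0.23 + 0·0.24 + 1·0.2 + 2·0.16 + 3·0.17
 = 0.23 + 0 + 0.2 + 0.32 + 0.51
 = 1.26

1.26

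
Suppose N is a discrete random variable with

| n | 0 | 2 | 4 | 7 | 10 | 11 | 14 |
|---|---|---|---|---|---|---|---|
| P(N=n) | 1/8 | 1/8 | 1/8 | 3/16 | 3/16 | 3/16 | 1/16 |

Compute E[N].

E[N] = Σ n·P(N=n)
 = 0·1/8 + 2·1/8 + 4·1/8 + 7·3/16 + 10·3/16 + 11·3/16 + 14·1/16
 = 0 + 1/4 + 1/2 + 21/16 + 15/8 + 33/16 + 7/8
 = 55/8

6.875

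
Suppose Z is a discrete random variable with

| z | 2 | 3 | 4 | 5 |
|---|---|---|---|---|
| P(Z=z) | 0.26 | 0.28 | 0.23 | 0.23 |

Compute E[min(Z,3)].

E[min(Z,3)] = Σ min(z,3)·P(Z=z)
 = 2·0.26 + 3·0.28 + 3·0.23 + 3·0.23
 = 0.52 + 0.84 + 0.69 + 0.69
 = 2.74

2.74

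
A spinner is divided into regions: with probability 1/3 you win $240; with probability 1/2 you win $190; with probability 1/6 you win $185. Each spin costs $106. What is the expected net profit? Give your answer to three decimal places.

E[payout] = 240·1/3 + 190·1/2 + 185·1/6
 = 80 + 95 + 185/6
 = 1235/6
Net = 1235/6 - 106 = 599/6

99.833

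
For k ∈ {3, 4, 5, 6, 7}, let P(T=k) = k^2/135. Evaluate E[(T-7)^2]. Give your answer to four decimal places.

3.1407

E[(T-7)^2] = Σ (t-7)^2·P(T=t)
 = 16·1/15 + 9·16/135 + 4·5/27 + 1·4/15 + 0·49/135
 = 16/15 + 16/15 + 20/27 + 4/15 + 0
 = 424/135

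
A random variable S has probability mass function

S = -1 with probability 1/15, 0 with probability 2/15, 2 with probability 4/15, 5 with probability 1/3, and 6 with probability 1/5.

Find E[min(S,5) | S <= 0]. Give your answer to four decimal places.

-0.3333

P(S <= 0) = 1/15 + 2/15 = 1/5.
E[min(S,5) | S <= 0] = [(-1)·1/15 + 0·2/15] / (1/5)
 = -1/15 / (1/5)
 = -1/3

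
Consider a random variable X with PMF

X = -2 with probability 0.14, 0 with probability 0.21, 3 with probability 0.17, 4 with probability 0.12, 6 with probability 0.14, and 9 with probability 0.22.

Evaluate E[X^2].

26.87

E[X^2] = Σ x^2·P(X=x)
 = 4·0.14 + 0·0.21 + 9·0.17 + 16·0.12 + 36·0.14 + 81·0.22
 = 0.56 + 0 + 1.53 + 1.92 + 5.04 + 17.82
 = 26.87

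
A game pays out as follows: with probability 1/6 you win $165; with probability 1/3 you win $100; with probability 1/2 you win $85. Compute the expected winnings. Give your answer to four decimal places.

E[payout] = 165·1/6 + 100·1/3 + 85·1/2
 = 55/2 + 100/3 + 85/2
 = 310/3

103.3333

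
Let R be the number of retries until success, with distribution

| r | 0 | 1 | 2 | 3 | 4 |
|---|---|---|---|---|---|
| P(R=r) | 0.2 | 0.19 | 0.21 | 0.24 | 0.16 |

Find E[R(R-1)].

E[R(R-1)] = Σ r(r-1)·P(R=r)
 = 0·0.2 + 0·0.19 + 2·0.21 + 6·0.24 + 12·0.16
 = 0 + 0 + 0.42 + 1.44 + 1.92
 = 3.78

3.78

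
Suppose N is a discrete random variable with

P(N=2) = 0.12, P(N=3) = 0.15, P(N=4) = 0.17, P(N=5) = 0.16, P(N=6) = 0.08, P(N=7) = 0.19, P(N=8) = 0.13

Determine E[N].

5.02

E[N] = Σ n·P(N=n)
 = 2·0.12 + 3·0.15 + 4·0.17 + 5·0.16 + 6·0.08 + 7·0.19 + 8·0.13
 = 0.24 + 0.45 + 0.68 + 0.8 + 0.48 + 1.33 + 1.04
 = 5.02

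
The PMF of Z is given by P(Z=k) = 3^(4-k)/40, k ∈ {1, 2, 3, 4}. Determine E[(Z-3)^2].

E[(Z-3)^2] = Σ (z-3)^2·P(Z=z)
 = 4·27/40 + 1·9/40 + 0·3/40 + 1·1/40
 = 27/10 + 9/40 + 0 + 1/40
 = 59/20

2.95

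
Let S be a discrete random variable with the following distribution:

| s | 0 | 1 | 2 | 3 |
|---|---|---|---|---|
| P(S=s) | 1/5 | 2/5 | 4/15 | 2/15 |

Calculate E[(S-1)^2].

1

E[(S-1)^2] = Σ (s-1)^2·P(S=s)
 = 1·1/5 + 0·2/5 + 1·4/15 + 4·2/15
 = 1/5 + 0 + 4/15 + 8/15
 = 1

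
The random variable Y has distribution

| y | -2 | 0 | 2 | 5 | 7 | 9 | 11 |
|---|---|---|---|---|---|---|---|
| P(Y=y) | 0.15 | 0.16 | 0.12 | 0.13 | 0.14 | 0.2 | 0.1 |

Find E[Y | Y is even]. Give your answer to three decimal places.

-0.140

P(Y is even) = 0.15 + 0.16 + 0.12 = 0.43.
E[Y | Y is even] = [(-2)·0.15 + 0·0.16 + 2·0.12] / 0.43
 = -0.06 / 0.43
 = -6/43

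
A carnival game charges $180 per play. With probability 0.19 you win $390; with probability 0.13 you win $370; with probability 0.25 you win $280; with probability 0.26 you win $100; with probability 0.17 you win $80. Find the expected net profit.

E[payout] = 390·0.19 + 370·0.13 + 280·0.25 + 100·0.26 + 80·0.17
 = 74.1 + 48.1 + 70 + 26 + 13.6
 = 231.8
Net = 231.8 - 180 = 51.8

51.8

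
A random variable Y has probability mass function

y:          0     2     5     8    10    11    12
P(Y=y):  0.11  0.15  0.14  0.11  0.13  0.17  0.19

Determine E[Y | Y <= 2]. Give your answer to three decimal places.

P(Y <= 2) = 0.11 + 0.15 = 0.26.
E[Y | Y <= 2] = [0·0.11 + 2·0.15] / 0.26
 = 0.3 / 0.26
 = 15/13

1.154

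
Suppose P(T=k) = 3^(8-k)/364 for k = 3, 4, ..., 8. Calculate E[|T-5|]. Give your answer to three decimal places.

E[|T-5|] = Σ |t-5|·P(T=t)
 = 2·243/364 + 1·81/364 + 0·27/364 + 1·9/364 + 2·3/364 + 3·1/364
 = 243/182 + 81/364 + 0 + 9/364 + 3/182 + 3/364
 = 45/28

1.607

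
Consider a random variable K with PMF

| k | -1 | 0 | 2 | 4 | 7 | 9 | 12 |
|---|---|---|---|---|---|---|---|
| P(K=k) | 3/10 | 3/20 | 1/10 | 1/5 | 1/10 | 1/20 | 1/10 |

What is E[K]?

E[K] = Σ k·P(K=k)
 = (-1)·3/10 + 0·3/20 + 2·1/10 + 4·1/5 + 7·1/10 + 9·1/20 + 12·1/10
 = (-3/10) + 0 + 1/5 + 4/5 + 7/10 + 9/20 + 6/5
 = 61/20

3.05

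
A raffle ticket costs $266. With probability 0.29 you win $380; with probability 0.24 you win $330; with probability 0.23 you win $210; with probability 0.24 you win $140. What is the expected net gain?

5.3

E[payout] = 380·0.29 + 330·0.24 + 210·0.23 + 140·0.24
 = 110.2 + 79.2 + 48.3 + 33.6
 = 271.3
Net = 271.3 - 266 = 5.3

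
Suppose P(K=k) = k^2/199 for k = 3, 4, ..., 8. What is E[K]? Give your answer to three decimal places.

E[K] = Σ k·P(K=k)
 = 3·9/199 + 4·16/199 + 5·25/199 + 6·36/199 + 7·49/199 + 8·64/199
 = 27/199 + 64/199 + 125/199 + 216/199 + 343/199 + 512/199
 = 1287/199

6.467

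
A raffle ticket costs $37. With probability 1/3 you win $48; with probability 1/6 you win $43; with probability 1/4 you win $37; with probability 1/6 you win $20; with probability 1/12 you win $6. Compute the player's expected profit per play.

E[payout] = 48·1/3 + 43·1/6 + 37·1/4 + 20·1/6 + 6·1/12
 = 16 + 43/6 + 37/4 + 10/3 + 1/2
 = 145/4
Net = 145/4 - 37 = -3/4

-0.75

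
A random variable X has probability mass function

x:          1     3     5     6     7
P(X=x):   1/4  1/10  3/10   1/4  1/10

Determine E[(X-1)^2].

15.05

E[(X-1)^2] = Σ (x-1)^2·P(X=x)
 = 0·1/4 + 4·1/10 + 16·3/10 + 25·1/4 + 36·1/10
 = 0 + 2/5 + 24/5 + 25/4 + 18/5
 = 301/20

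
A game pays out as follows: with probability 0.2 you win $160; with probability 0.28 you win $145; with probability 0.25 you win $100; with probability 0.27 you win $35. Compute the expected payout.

107.05

E[payout] = 160·0.2 + 145·0.28 + 100·0.25 + 35·0.27
 = 32 + 40.6 + 25 + 9.45
 = 107.05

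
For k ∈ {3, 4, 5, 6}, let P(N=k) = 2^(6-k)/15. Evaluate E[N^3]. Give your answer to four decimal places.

62.5333

E[N^3] = Σ n^3·P(N=n)
 = 27·8/15 + 64·4/15 + 125·2/15 + 216·1/15
 = 72/5 + 256/15 + 50/3 + 72/5
 = 938/15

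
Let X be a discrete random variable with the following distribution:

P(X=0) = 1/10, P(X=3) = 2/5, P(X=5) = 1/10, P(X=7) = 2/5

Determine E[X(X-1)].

E[X(X-1)] = Σ x(x-1)·P(X=x)
 = 0·1/10 + 6·2/5 + 20·1/10 + 42·2/5
 = 0 + 12/5 + 2 + 84/5
 = 106/5

21.2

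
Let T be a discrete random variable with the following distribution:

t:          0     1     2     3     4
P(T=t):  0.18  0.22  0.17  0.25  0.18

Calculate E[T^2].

6.03

E[T^2] = Σ t^2·P(T=t)
 = 0·0.18 + 1·0.22 + 4·0.17 + 9·0.25 + 16·0.18
 = 0 + 0.22 + 0.68 + 2.25 + 2.88
 = 6.03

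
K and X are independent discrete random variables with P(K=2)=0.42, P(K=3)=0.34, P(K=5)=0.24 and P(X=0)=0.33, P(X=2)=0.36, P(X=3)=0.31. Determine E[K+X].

E[K+X] = Σ_k Σ_x (k+x) · P(K=k)P(X=x)
 = 2·0.1386 + 4·0.1512 + 5·0.1302 + 3·0.1122 + 5·0.1224 + 6·0.1054 + 5·0.0792 + 7·0.0864 + 8·0.0744
 = 0.2772 + 0.6048 + 0.651 + 0.3366 + 0.612 + 0.6324 + 0.396 + 0.6048 + 0.5952
 = 4.71

4.71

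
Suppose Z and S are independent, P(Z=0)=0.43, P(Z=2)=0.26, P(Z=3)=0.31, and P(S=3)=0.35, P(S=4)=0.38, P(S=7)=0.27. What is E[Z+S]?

E[Z+S] = Σ_z Σ_s (z+s) · P(Z=z)P(S=s)
 = 3·0.1505 + 4·0.1634 + 7·0.1161 + 5·0.091 + 6·0.0988 + 9·0.0702 + 6·0.1085 + 7·0.1178 + 10·0.0837
 = 0.4515 + 0.6536 + 0.8127 + 0.455 + 0.5928 + 0.6318 + 0.651 + 0.8246 + 0.837
 = 5.91

5.91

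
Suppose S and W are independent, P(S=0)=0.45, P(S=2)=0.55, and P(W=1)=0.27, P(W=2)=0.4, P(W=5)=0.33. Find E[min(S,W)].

0.9515

E[min(S,W)] = Σ_s Σ_w min(s,w) · P(S=s)P(W=w)
 = 0·0.1215 + 0·0.18 + 0·0.1485 + 1·0.1485 + 2·0.22 + 2·0.1815
 = 0 + 0 + 0 + 0.1485 + 0.44 + 0.363
 = 0.9515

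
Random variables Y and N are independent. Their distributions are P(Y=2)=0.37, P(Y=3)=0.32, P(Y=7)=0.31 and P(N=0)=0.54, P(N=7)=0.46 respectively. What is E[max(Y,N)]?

E[max(Y,N)] = Σ_y Σ_n max(y,n) · P(Y=y)P(N=n)
 = 2·0.1998 + 7·0.1702 + 3·0.1728 + 7·0.1472 + 7·0.1674 + 7·0.1426
 = 0.3996 + 1.1914 + 0.5184 + 1.0304 + 1.1718 + 0.9982
 = 5.3098

5.3098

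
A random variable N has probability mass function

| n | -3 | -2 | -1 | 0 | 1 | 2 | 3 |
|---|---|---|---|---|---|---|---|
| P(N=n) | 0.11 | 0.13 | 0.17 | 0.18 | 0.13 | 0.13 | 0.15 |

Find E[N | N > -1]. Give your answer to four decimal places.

1.4237

P(N > -1) = 0.18 + 0.13 + 0.13 + 0.15 = 0.59.
E[N | N > -1] = [0·0.18 + 1·0.13 + 2·0.13 + 3·0.15] / 0.59
 = 0.84 / 0.59
 = 84/59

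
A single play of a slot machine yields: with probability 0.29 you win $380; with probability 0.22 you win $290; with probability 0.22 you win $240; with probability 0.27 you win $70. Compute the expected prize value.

245.7

E[payout] = 380·0.29 + 290·0.22 + 240·0.22 + 70·0.27
 = 110.2 + 63.8 + 52.8 + 18.9
 = 245.7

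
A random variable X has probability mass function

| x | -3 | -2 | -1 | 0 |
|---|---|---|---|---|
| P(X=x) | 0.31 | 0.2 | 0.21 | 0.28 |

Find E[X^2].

E[X^2] = Σ x^2·P(X=x)
 = 9·0.31 + 4·0.2 + 1·0.21 + 0·0.28
 = 2.79 + 0.8 + 0.21 + 0
 = 3.8

3.8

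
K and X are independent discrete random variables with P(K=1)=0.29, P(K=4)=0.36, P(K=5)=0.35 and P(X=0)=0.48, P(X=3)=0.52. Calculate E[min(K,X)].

E[min(K,X)] = Σ_k Σ_x min(k,x) · P(K=k)P(X=x)
 = 0·0.1392 + 1·0.1508 + 0·0.1728 + 3·0.1872 + 0·0.168 + 3·0.182
 = 0 + 0.1508 + 0 + 0.5616 + 0 + 0.546
 = 1.2584

1.2584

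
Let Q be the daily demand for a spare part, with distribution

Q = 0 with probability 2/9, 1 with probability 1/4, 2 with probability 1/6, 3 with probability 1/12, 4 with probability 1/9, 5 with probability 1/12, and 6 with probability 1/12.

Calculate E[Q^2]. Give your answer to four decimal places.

8.5278

E[Q^2] = Σ q^2·P(Q=q)
 = 0·2/9 + 1·1/4 + 4·1/6 + 9·1/12 + 16·1/9 + 25·1/12 + 36·1/12
 = 0 + 1/4 + 2/3 + 3/4 + 16/9 + 25/12 + 3
 = 307/36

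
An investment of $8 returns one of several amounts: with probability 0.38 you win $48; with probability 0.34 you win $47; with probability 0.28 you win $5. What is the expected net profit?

27.62

E[payout] = 48·0.38 + 47·0.34 + 5·0.28
 = 18.24 + 15.98 + 1.4
 = 35.62
Net = 35.62 - 8 = 27.62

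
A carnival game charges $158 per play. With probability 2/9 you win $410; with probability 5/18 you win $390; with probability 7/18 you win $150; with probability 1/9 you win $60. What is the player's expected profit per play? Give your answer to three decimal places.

E[payout] = 410·2/9 + 390·5/18 + 150·7/18 + 60·1/9
 = 820/9 + 325/3 + 175/3 + 20/3
 = 2380/9
Net = 2380/9 - 158 = 958/9

106.444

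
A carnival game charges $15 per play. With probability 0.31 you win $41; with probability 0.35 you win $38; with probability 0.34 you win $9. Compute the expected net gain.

E[payout] = 41·0.31 + 38·0.35 + 9·0.34
 = 12.71 + 13.3 + 3.06
 = 29.07
Net = 29.07 - 15 = 14.07

14.07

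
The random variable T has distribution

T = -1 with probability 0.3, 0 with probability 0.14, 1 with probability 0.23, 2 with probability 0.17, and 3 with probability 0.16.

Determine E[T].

0.75

E[T] = Σ t·P(T=t)
 = (-1)·0.3 + 0·0.14 + 1·0.23 + 2·0.17 + 3·0.16
 = (-0.3) + 0 + 0.23 + 0.34 + 0.48
 = 0.75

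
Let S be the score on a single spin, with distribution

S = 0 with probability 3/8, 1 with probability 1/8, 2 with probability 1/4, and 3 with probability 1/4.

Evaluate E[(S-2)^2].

E[(S-2)^2] = Σ (s-2)^2·P(S=s)
 = 4·3/8 + 1·1/8 + 0·1/4 + 1·1/4
 = 3/2 + 1/8 + 0 + 1/4
 = 15/8

1.875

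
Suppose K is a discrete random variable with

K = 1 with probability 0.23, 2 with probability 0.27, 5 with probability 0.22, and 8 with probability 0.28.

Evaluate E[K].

E[K] = Σ k·P(K=k)
 = 1·0.23 + 2·0.27 + 5·0.22 + 8·0.28
 = 0.23 + 0.54 + 1.1 + 2.24
 = 4.11

4.11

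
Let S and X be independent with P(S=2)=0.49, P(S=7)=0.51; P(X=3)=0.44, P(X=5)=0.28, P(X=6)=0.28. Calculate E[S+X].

8.95

E[S+X] = Σ_s Σ_x (s+x) · P(S=s)P(X=x)
 = 5·0.2156 + 7·0.1372 + 8·0.1372 + 10·0.2244 + 12·0.1428 + 13·0.1428
 = 1.078 + 0.9604 + 1.0976 + 2.244 + 1.7136 + 1.8564
 = 8.95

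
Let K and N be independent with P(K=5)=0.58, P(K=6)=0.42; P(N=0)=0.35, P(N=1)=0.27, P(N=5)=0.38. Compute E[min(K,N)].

E[min(K,N)] = Σ_k Σ_n min(k,n) · P(K=k)P(N=n)
 = 0·0.203 + 1·0.1566 + 5·0.2204 + 0·0.147 + 1·0.1134 + 5·0.1596
 = 0 + 0.1566 + 1.102 + 0 + 0.1134 + 0.798
 = 2.17

2.17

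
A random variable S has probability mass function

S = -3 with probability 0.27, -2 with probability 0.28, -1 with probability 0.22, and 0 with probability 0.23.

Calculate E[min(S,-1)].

E[min(S,-1)] = Σ min(s,-1)·P(S=s)
 = (-3)·0.27 + (-2)·0.28 + (-1)·0.22 + (-1)·0.23
 = (-0.81) + (-0.56) + (-0.22) + (-0.23)
 = -1.82

-1.82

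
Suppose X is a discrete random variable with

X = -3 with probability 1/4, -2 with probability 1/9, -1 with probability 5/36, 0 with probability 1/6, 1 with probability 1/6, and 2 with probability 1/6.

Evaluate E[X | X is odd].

P(X is odd) = 1/4 + 5/36 + 1/6 = 5/9.
E[X | X is odd] = [(-3)·1/4 + (-1)·5/36 + 1·1/6] / (5/9)
 = -13/18 / (5/9)
 = -13/10

-1.3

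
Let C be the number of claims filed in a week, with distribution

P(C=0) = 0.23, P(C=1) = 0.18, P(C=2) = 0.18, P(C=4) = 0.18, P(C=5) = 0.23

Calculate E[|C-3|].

1.87

E[|C-3|] = Σ |c-3|·P(C=c)
 = 3·0.23 + 2·0.18 + 1·0.18 + 1·0.18 + 2·0.23
 = 0.69 + 0.36 + 0.18 + 0.18 + 0.46
 = 1.87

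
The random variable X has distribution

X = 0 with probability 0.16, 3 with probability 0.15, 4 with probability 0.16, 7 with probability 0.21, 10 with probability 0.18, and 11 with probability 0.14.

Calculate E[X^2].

49.14

E[X^2] = Σ x^2·P(X=x)
 = 0·0.16 + 9·0.15 + 16·0.16 + 49·0.21 + 100·0.18 + 121·0.14
 = 0 + 1.35 + 2.56 + 10.29 + 18 + 16.94
 = 49.14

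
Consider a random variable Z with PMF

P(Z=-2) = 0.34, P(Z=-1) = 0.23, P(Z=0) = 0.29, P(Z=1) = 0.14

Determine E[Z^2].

1.73

E[Z^2] = Σ z^2·P(Z=z)
 = 4·0.34 + 1·0.23 + 0·0.29 + 1·0.14
 = 1.36 + 0.23 + 0 + 0.14
 = 1.73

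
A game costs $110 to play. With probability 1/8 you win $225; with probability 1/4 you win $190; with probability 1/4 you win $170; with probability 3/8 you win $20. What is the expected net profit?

15.625

E[payout] = 225·1/8 + 190·1/4 + 170·1/4 + 20·3/8
 = 225/8 + 95/2 + 85/2 + 15/2
 = 1005/8
Net = 1005/8 - 110 = 125/8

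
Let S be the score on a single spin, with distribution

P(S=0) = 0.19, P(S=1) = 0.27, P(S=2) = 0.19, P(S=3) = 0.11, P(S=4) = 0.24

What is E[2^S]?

6.21

E[2^S] = Σ 2^s·P(S=s)
 = 1·0.19 + 2·0.27 + 4·0.19 + 8·0.11 + 16·0.24
 = 0.19 + 0.54 + 0.76 + 0.88 + 3.84
 = 6.21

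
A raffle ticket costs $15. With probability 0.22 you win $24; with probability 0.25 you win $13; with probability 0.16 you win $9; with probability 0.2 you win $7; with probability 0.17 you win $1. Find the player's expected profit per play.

-3.46

E[payout] = 24·0.22 + 13·0.25 + 9·0.16 + 7·0.2 + 1·0.17
 = 5.28 + 3.25 + 1.44 + 1.4 + 0.17
 = 11.54
Net = 11.54 - 15 = -3.46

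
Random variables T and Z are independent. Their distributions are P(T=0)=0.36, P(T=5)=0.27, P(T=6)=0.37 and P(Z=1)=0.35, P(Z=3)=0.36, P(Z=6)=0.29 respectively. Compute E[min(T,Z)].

1.9505

E[min(T,Z)] = Σ_t Σ_z min(t,z) · P(T=t)P(Z=z)
 = 0·0.126 + 0·0.1296 + 0·0.1044 + 1·0.0945 + 3·0.0972 + 5·0.0783 + 1·0.1295 + 3·0.1332 + 6·0.1073
 = 0 + 0 + 0 + 0.0945 + 0.2916 + 0.3915 + 0.1295 + 0.3996 + 0.6438
 = 1.9505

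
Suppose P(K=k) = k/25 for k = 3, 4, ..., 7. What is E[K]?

5.4

E[K] = Σ k·P(K=k)
 = 3·3/25 + 4·4/25 + 5·1/5 + 6·6/25 + 7·7/25
 = 9/25 + 16/25 + 1 + 36/25 + 49/25
 = 27/5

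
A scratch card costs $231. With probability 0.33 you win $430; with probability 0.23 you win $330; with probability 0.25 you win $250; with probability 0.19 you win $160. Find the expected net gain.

79.7

E[payout] = 430·0.33 + 330·0.23 + 250·0.25 + 160·0.19
 = 141.9 + 75.9 + 62.5 + 30.4
 = 310.7
Net = 310.7 - 231 = 79.7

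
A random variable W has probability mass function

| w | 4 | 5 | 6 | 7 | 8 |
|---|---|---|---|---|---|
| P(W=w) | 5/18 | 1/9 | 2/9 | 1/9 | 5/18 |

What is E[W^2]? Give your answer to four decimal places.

38.4444

E[W^2] = Σ w^2·P(W=w)
 = 16·5/18 + 25·1/9 + 36·2/9 + 49·1/9 + 64·5/18
 = 40/9 + 25/9 + 8 + 49/9 + 160/9
 = 346/9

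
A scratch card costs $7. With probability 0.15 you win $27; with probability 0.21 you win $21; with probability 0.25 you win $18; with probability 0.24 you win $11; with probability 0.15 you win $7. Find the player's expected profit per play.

9.65

E[payout] = 27·0.15 + 21·0.21 + 18·0.25 + 11·0.24 + 7·0.15
 = 4.05 + 4.41 + 4.5 + 2.64 + 1.05
 = 16.65
Net = 16.65 - 7 = 9.65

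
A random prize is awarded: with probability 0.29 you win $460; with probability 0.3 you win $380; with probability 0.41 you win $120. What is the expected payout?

E[payout] = 460·0.29 + 380·0.3 + 120·0.41
 = 133.4 + 114 + 49.2
 = 296.6

296.6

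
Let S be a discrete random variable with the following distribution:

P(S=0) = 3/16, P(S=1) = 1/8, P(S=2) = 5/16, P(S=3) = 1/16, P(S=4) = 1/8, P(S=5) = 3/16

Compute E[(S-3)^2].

3.375

E[(S-3)^2] = Σ (s-3)^2·P(S=s)
 = 9·3/16 + 4·1/8 + 1·5/16 + 0·1/16 + 1·1/8 + 4·3/16
 = 27/16 + 1/2 + 5/16 + 0 + 1/8 + 3/4
 = 27/8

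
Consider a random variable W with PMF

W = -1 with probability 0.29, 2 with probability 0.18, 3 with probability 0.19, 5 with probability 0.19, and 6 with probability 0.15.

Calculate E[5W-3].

E[5W-3] = Σ (5w-3)·P(W=w)
 = (-8)·0.29 + 7·0.18 + 12·0.19 + 22·0.19 + 27·0.15
 = (-2.32) + 1.26 + 2.28 + 4.18 + 4.05
 = 9.45

9.45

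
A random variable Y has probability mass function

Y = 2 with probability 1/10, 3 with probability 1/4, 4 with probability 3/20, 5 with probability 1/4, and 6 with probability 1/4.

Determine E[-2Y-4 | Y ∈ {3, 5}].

-12

P(Y ∈ {3, 5}) = 1/4 + 1/4 = 1/2.
E[-2Y-4 | Y ∈ {3, 5}] = [(-10)·1/4 + (-14)·1/4] / (1/2)
 = -6 / (1/2)
 = -12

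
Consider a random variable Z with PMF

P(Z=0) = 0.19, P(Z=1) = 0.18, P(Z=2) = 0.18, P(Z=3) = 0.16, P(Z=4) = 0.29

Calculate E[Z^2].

6.98

E[Z^2] = Σ z^2·P(Z=z)
 = 0·0.19 + 1·0.18 + 4·0.18 + 9·0.16 + 16·0.29
 = 0 + 0.18 + 0.72 + 1.44 + 4.64
 = 6.98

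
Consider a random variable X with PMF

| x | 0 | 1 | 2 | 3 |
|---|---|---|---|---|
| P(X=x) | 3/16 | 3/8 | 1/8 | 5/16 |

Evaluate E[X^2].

E[X^2] = Σ x^2·P(X=x)
 = 0·3/16 + 1·3/8 + 4·1/8 + 9·5/16
 = 0 + 3/8 + 1/2 + 45/16
 = 59/16

3.6875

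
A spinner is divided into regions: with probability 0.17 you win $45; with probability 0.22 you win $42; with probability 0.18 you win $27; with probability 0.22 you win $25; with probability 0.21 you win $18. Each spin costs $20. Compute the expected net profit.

11.03

E[payout] = 45·0.17 + 42·0.22 + 27·0.18 + 25·0.22 + 18·0.21
 = 7.65 + 9.24 + 4.86 + 5.5 + 3.78
 = 31.03
Net = 31.03 - 20 = 11.03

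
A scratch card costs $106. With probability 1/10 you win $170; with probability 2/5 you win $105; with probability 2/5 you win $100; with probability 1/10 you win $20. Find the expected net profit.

-5

E[payout] = 170·1/10 + 105·2/5 + 100·2/5 + 20·1/10
 = 17 + 42 + 40 + 2
 = 101
Net = 101 - 106 = -5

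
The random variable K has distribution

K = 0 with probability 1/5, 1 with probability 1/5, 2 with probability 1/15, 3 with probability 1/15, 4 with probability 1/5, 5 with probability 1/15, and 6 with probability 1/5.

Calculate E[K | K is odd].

P(K is odd) = 1/5 + 1/15 + 1/15 = 1/3.
E[K | K is odd] = [1·1/5 + 3·1/15 + 5·1/15] / (1/3)
 = 11/15 / (1/3)
 = 11/5

2.2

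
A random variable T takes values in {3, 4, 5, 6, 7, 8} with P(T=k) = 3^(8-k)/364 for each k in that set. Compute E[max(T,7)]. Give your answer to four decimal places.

7.0027

E[max(T,7)] = Σ max(t,7)·P(T=t)
 = 7·243/364 + 7·81/364 + 7·27/364 + 7·9/364 + 7·3/364 + 8·1/364
 = 243/52 + 81/52 + 27/52 + 9/52 + 3/52 + 2/91
 = 2549/364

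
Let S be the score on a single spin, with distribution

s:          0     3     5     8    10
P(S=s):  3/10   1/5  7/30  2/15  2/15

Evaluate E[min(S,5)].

E[min(S,5)] = Σ min(s,5)·P(S=s)
 = 0·3/10 + 3·1/5 + 5·7/30 + 5·2/15 + 5·2/15
 = 0 + 3/5 + 7/6 + 2/3 + 2/3
 = 31/10

3.1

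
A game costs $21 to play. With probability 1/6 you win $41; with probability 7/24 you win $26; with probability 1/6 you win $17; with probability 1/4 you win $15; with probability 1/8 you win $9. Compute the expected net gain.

E[payout] = 41·1/6 + 26·7/24 + 17·1/6 + 15·1/4 + 9·1/8
 = 41/6 + 91/12 + 17/6 + 15/4 + 9/8
 = 177/8
Net = 177/8 - 21 = 9/8

1.125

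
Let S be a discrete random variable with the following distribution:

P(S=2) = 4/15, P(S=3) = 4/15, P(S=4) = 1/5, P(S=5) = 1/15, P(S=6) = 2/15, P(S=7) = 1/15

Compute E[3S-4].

E[3S-4] = Σ (3s-4)·P(S=s)
 = 2·4/15 + 5·4/15 + 8·1/5 + 11·1/15 + 14·2/15 + 17·1/15
 = 8/15 + 4/3 + 8/5 + 11/15 + 28/15 + 17/15
 = 36/5

7.2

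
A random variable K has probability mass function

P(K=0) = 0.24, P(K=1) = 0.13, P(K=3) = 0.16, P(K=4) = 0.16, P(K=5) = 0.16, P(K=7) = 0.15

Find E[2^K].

28.66

E[2^K] = Σ 2^k·P(K=k)
 = 1·0.24 + 2·0.13 + 8·0.16 + 16·0.16 + 32·0.16 + 128·0.15
 = 0.24 + 0.26 + 1.28 + 2.56 + 5.12 + 19.2
 = 28.66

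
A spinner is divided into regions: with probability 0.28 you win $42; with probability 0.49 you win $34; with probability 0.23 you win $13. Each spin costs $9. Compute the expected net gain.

22.41

E[payout] = 42·0.28 + 34·0.49 + 13·0.23
 = 11.76 + 16.66 + 2.99
 = 31.41
Net = 31.41 - 9 = 22.41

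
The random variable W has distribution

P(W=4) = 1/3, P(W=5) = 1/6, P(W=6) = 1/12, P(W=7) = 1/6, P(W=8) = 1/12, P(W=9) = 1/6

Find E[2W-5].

E[2W-5] = Σ (2w-5)·P(W=w)
 = 3·1/3 + 5·1/6 + 7·1/12 + 9·1/6 + 11·1/12 + 13·1/6
 = 1 + 5/6 + 7/12 + 3/2 + 11/12 + 13/6
 = 7

7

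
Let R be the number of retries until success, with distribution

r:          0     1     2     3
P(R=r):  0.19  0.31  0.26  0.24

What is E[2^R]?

3.77

E[2^R] = Σ 2^r·P(R=r)
 = 1·0.19 + 2·0.31 + 4·0.26 + 8·0.24
 = 0.19 + 0.62 + 1.04 + 1.92
 = 3.77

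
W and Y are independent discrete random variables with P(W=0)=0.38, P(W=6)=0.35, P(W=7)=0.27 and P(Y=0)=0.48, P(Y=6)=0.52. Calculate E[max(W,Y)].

5.1756

E[max(W,Y)] = Σ_w Σ_y max(w,y) · P(W=w)P(Y=y)
 = 0·0.1824 + 6·0.1976 + 6·0.168 + 6·0.182 + 7·0.1296 + 7·0.1404
 = 0 + 1.1856 + 1.008 + 1.092 + 0.9072 + 0.9828
 = 5.1756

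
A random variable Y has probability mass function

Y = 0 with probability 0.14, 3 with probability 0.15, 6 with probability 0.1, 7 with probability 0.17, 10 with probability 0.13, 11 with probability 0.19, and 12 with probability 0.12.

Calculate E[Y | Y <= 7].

P(Y <= 7) = 0.14 + 0.15 + 0.1 + 0.17 = 0.56.
E[Y | Y <= 7] = [0·0.14 + 3·0.15 + 6·0.1 + 7·0.17] / 0.56
 = 2.24 / 0.56
 = 4

4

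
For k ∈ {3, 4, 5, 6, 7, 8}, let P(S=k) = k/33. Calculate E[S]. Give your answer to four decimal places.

6.0303

E[S] = Σ s·P(S=s)
 = 3·1/11 + 4·4/33 + 5·5/33 + 6·2/11 + 7·7/33 + 8·8/33
 = 3/11 + 16/33 + 25/33 + 12/11 + 49/33 + 64/33
 = 199/33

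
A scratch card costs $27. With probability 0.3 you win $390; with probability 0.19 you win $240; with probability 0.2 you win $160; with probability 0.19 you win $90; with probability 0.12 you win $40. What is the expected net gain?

189.5

E[payout] = 390·0.3 + 240·0.19 + 160·0.2 + 90·0.19 + 40·0.12
 = 117 + 45.6 + 32 + 17.1 + 4.8
 = 216.5
Net = 216.5 - 27 = 189.5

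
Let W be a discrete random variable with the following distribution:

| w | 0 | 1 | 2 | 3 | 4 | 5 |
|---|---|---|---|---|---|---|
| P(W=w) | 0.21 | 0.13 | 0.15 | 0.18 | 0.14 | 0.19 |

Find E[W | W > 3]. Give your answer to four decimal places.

4.5758

P(W > 3) = 0.14 + 0.19 = 0.33.
E[W | W > 3] = [4·0.14 + 5·0.19] / 0.33
 = 1.51 / 0.33
 = 151/33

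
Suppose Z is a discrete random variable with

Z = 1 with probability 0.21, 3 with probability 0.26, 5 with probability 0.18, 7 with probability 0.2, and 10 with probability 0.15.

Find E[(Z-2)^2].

E[(Z-2)^2] = Σ (z-2)^2·P(Z=z)
 = 1·0.21 + 1·0.26 + 9·0.18 + 25·0.2 + 64·0.15
 = 0.21 + 0.26 + 1.62 + 5 + 9.6
 = 16.69

16.69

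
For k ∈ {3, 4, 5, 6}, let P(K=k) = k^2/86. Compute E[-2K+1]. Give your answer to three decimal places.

E[-2K+1] = Σ (-2k+1)·P(K=k)
 = (-5)·9/86 + (-7)·8/43 + (-9)·25/86 + (-11)·18/43
 = (-45/86) + (-56/43) + (-225/86) + (-198/43)
 = -389/43

-9.047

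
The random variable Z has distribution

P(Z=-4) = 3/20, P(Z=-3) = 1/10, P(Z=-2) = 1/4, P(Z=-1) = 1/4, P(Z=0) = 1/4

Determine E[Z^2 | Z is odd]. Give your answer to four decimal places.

3.2857

P(Z is odd) = 1/10 + 1/4 = 7/20.
E[Z^2 | Z is odd] = [9·1/10 + 1·1/4] / (7/20)
 = 23/20 / (7/20)
 = 23/7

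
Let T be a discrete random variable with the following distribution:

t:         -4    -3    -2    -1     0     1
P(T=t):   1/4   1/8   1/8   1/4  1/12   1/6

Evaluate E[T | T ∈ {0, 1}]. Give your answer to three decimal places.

0.667

P(T ∈ {0, 1}) = 1/12 + 1/6 = 1/4.
E[T | T ∈ {0, 1}] = [0·1/12 + 1·1/6] / (1/4)
 = 1/6 / (1/4)
 = 2/3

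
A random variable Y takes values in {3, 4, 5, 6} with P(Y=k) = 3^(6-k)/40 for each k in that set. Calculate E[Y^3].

E[Y^3] = Σ y^3·P(Y=y)
 = 27·27/40 + 64·9/40 + 125·3/40 + 216·1/40
 = 729/40 + 72/5 + 75/8 + 27/5
 = 237/5

47.4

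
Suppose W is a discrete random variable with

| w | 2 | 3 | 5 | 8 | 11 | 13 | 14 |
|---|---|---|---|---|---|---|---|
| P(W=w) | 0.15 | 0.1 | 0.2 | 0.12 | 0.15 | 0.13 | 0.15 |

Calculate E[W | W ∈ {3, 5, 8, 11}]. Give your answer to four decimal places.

6.8596

P(W ∈ {3, 5, 8, 11}) = 0.1 + 0.2 + 0.12 + 0.15 = 0.57.
E[W | W ∈ {3, 5, 8, 11}] = [3·0.1 + 5·0.2 + 8·0.12 + 11·0.15] / 0.57
 = 3.91 / 0.57
 = 391/57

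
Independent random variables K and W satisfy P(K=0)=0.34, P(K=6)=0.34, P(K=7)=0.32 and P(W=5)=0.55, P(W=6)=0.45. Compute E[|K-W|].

2.536

E[|K-W|] = Σ_k Σ_w |k-w| · P(K=k)P(W=w)
 = 5·0.187 + 6·0.153 + 1·0.187 + 0·0.153 + 2·0.176 + 1·0.144
 = 0.935 + 0.918 + 0.187 + 0 + 0.352 + 0.144
 = 2.536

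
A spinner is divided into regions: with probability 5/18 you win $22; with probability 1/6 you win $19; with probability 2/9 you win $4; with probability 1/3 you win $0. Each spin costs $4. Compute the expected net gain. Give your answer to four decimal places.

E[payout] = 22·5/18 + 19·1/6 + 4·2/9 + 0·1/3
 = 55/9 + 19/6 + 8/9 + 0
 = 61/6
Net = 61/6 - 4 = 37/6

6.1667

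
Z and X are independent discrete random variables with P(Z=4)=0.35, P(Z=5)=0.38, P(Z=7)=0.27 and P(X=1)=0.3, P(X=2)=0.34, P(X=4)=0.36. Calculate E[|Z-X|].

E[|Z-X|] = Σ_z Σ_x |z-x| · P(Z=z)P(X=x)
 = 3·0.105 + 2·0.119 + 0·0.126 + 4·0.114 + 3·0.1292 + 1·0.1368 + 6·0.081 + 5·0.0918 + 3·0.0972
 = 0.315 + 0.238 + 0 + 0.456 + 0.3876 + 0.1368 + 0.486 + 0.459 + 0.2916
 = 2.77

2.77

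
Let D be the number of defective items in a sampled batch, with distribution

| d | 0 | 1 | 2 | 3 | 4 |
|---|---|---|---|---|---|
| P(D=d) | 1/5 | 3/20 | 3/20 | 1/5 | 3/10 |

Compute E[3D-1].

5.75

E[3D-1] = Σ (3d-1)·P(D=d)
 = (-1)·1/5 + 2·3/20 + 5·3/20 + 8·1/5 + 11·3/10
 = (-1/5) + 3/10 + 3/4 + 8/5 + 33/10
 = 23/4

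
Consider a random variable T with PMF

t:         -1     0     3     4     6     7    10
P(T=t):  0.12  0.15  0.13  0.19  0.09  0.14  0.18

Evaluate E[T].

E[T] = Σ t·P(T=t)
 = (-1)·0.12 + 0·0.15 + 3·0.13 + 4·0.19 + 6·0.09 + 7·0.14 + 10·0.18
 = (-0.12) + 0 + 0.39 + 0.76 + 0.54 + 0.98 + 1.8
 = 4.35

4.35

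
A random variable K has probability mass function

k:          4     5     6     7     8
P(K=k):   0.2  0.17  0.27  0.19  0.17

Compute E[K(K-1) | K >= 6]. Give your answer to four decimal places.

P(K >= 6) = 0.27 + 0.19 + 0.17 = 0.63.
E[K(K-1) | K >= 6] = [30·0.27 + 42·0.19 + 56·0.17] / 0.63
 = 25.6 / 0.63
 = 2560/63

40.6349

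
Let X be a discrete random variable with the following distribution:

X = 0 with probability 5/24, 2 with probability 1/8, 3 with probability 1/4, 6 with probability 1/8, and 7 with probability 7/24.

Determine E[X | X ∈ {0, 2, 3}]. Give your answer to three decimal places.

P(X ∈ {0, 2, 3}) = 5/24 + 1/8 + 1/4 = 7/12.
E[X | X ∈ {0, 2, 3}] = [0·5/24 + 2·1/8 + 3·1/4] / (7/12)
 = 1 / (7/12)
 = 12/7

1.714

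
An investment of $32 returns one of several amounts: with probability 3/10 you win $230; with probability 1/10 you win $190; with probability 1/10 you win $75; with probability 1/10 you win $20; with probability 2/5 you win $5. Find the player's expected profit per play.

67.5

E[payout] = 230·3/10 + 190·1/10 + 75·1/10 + 20·1/10 + 5·2/5
 = 69 + 19 + 15/2 + 2 + 2
 = 199/2
Net = 199/2 - 32 = 135/2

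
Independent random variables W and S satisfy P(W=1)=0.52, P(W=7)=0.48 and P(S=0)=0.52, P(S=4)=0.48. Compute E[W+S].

E[W+S] = Σ_w Σ_s (w+s) · P(W=w)P(S=s)
 = 1·0.2704 + 5·0.2496 + 7·0.2496 + 11·0.2304
 = 0.2704 + 1.248 + 1.7472 + 2.5344
 = 5.8

5.8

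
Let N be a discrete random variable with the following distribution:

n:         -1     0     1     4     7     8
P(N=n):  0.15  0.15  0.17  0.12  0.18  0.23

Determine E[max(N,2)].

E[max(N,2)] = Σ max(n,2)·P(N=n)
 = 2·0.15 + 2·0.15 + 2·0.17 + 4·0.12 + 7·0.18 + 8·0.23
 = 0.3 + 0.3 + 0.34 + 0.48 + 1.26 + 1.84
 = 4.52

4.52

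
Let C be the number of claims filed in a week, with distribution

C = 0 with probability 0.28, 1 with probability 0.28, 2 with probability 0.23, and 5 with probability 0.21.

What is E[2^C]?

E[2^C] = Σ 2^c·P(C=c)
 = 1·0.28 + 2·0.28 + 4·0.23 + 32·0.21
 = 0.28 + 0.56 + 0.92 + 6.72
 = 8.48

8.48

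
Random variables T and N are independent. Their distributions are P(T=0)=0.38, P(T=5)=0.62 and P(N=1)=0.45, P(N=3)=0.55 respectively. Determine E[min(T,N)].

E[min(T,N)] = Σ_t Σ_n min(t,n) · P(T=t)P(N=n)
 = 0·0.171 + 0·0.209 + 1·0.279 + 3·0.341
 = 0 + 0 + 0.279 + 1.023
 = 1.302

1.302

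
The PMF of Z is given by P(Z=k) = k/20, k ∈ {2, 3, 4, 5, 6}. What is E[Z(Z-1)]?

17.5

E[Z(Z-1)] = Σ z(z-1)·P(Z=z)
 = 2·1/10 + 6·3/20 + 12·1/5 + 20·1/4 + 30·3/10
 = 1/5 + 9/10 + 12/5 + 5 + 9
 = 35/2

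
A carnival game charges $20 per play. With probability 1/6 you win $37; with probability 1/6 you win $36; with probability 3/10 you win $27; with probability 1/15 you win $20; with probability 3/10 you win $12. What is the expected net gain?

E[payout] = 37·1/6 + 36·1/6 + 27·3/10 + 20·1/15 + 12·3/10
 = 37/6 + 6 + 81/10 + 4/3 + 18/5
 = 126/5
Net = 126/5 - 20 = 26/5

5.2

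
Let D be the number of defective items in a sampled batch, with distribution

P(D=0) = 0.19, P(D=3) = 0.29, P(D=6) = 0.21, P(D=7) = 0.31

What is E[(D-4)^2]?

E[(D-4)^2] = Σ (d-4)^2·P(D=d)
 = 16·0.19 + 1·0.29 + 4·0.21 + 9·0.31
 = 3.04 + 0.29 + 0.84 + 2.79
 = 6.96

6.96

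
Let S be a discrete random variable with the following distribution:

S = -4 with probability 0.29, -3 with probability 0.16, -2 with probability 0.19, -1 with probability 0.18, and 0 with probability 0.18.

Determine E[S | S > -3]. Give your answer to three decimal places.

P(S > -3) = 0.19 + 0.18 + 0.18 = 0.55.
E[S | S > -3] = [(-2)·0.19 + (-1)·0.18 + 0·0.18] / 0.55
 = -0.56 / 0.55
 = -56/55

-1.018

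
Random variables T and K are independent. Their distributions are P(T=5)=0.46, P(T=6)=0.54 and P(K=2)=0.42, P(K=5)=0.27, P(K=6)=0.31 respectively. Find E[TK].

E[TK] = Σ_t Σ_k tk · P(T=t)P(K=k)
 = 10·0.1932 + 25·0.1242 + 30·0.1426 + 12·0.2268 + 30·0.1458 + 36·0.1674
 = 1.932 + 3.105 + 4.278 + 2.7216 + 4.374 + 6.0264
 = 22.437

22.437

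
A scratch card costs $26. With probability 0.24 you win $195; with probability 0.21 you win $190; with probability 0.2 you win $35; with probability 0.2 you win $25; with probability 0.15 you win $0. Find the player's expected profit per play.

E[payout] = 195·0.24 + 190·0.21 + 35·0.2 + 25·0.2 + 0·0.15
 = 46.8 + 39.9 + 7 + 5 + 0
 = 98.7
Net = 98.7 - 26 = 72.7

72.7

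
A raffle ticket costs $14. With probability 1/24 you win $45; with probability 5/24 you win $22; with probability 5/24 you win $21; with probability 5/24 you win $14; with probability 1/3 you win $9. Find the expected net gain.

2.75

E[payout] = 45·1/24 + 22·5/24 + 21·5/24 + 14·5/24 + 9·1/3
 = 15/8 + 55/12 + 35/8 + 35/12 + 3
 = 67/4
Net = 67/4 - 14 = 11/4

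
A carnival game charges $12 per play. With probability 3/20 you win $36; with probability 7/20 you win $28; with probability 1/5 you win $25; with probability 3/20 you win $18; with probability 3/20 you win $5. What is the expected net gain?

E[payout] = 36·3/20 + 28·7/20 + 25·1/5 + 18·3/20 + 5·3/20
 = 27/5 + 49/5 + 5 + 27/10 + 3/4
 = 473/20
Net = 473/20 - 12 = 233/20

11.65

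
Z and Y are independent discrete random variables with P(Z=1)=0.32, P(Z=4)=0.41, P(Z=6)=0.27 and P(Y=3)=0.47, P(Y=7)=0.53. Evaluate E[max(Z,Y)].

E[max(Z,Y)] = Σ_z Σ_y max(z,y) · P(Z=z)P(Y=y)
 = 3·0.1504 + 7·0.1696 + 4·0.1927 + 7·0.2173 + 6·0.1269 + 7·0.1431
 = 0.4512 + 1.1872 + 0.7708 + 1.5211 + 0.7614 + 1.0017
 = 5.6934

5.6934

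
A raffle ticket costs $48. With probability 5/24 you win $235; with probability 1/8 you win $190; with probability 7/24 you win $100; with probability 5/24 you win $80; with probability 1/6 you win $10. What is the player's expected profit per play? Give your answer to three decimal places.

E[payout] = 235·5/24 + 190·1/8 + 100·7/24 + 80·5/24 + 10·1/6
 = 1175/24 + 95/4 + 175/6 + 50/3 + 5/3
 = 2885/24
Net = 2885/24 - 48 = 1733/24

72.208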